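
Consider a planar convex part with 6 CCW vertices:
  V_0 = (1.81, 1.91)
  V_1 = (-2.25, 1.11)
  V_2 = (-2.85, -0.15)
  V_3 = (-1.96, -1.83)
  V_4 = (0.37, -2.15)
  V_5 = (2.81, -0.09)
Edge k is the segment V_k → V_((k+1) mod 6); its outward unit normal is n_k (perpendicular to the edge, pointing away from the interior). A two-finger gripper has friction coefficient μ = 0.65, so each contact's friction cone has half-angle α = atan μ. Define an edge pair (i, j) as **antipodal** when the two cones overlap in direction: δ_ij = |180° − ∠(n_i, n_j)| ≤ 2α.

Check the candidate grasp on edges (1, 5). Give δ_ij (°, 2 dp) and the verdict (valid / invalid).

α = atan 0.65 = 33.02°;  2α = 66.05°
edge 1: e_1 = (-0.60, -1.26);  n_1 = (-0.9029, +0.4299)
edge 5: e_5 = (-1.00, +2.00);  n_5 = (+0.8944, +0.4472)
∠(n_1, n_5) = 127.97°
δ = |180° − 127.97°| = 52.03°
52.03° ≤ 2α = 66.05°  →  valid

δ = 52.03°, valid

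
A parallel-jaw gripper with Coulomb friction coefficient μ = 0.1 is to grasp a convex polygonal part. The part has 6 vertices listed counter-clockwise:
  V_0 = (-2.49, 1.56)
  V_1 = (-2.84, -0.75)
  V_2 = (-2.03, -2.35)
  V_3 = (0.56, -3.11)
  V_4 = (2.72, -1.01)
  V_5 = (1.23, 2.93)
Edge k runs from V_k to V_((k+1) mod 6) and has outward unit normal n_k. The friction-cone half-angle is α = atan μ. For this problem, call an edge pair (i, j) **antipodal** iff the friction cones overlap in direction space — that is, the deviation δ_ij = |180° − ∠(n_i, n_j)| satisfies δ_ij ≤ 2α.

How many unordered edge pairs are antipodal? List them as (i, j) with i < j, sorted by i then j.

count = 1; pairs: (1,4)

α = atan 0.1 = 5.71°;  2α = 11.42°
n_0 = (-0.9887, +0.1498)
n_1 = (-0.8922, -0.4517)
n_2 = (-0.2816, -0.9595)
n_3 = (+0.6971, -0.7170)
n_4 = (+0.9353, +0.3537)
n_5 = (-0.3456, +0.9384)
  (0,1): δ = 144.53°  ·
  (0,2): δ = 97.74°  ·
  (0,3): δ = 37.19°  ·
  (0,4): δ = 29.33°  ·
  (0,5): δ = 118.83°  ·
  (1,2): δ = 133.20°  ·
  (1,3): δ = 72.66°  ·
  (1,4): δ = 6.14°  ✓
  (1,5): δ = 83.37°  ·
  (2,3): δ = 119.45°  ·
  (2,4): δ = 52.93°  ·
  (2,5): δ = 36.57°  ·
  (3,4): δ = 113.48°  ·
  (3,5): δ = 23.98°  ·
  (4,5): δ = 90.50°  ·
antipodal pairs: 1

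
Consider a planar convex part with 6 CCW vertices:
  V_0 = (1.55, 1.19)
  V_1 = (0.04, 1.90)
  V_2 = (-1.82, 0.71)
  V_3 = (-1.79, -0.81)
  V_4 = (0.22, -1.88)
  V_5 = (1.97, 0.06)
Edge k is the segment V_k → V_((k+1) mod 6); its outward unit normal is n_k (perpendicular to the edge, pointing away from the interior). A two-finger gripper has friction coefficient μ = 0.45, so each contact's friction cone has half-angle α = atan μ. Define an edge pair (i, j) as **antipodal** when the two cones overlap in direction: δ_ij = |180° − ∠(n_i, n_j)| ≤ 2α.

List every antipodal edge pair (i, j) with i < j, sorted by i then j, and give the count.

count = 5; pairs: (0,3), (1,4), (2,4), (2,5), (3,5)

α = atan 0.45 = 24.23°;  2α = 48.46°
n_0 = (+0.4255, +0.9050)
n_1 = (-0.5389, +0.8424)
n_2 = (-0.9998, -0.0197)
n_3 = (-0.4699, -0.8827)
n_4 = (+0.7425, -0.6698)
n_5 = (+0.9373, +0.3484)
  (0,1): δ = 122.21°  ·
  (0,2): δ = 63.69°  ·
  (0,3): δ = 2.85°  ✓
  (0,4): δ = 73.13°  ·
  (0,5): δ = 135.57°  ·
  (1,2): δ = 121.48°  ·
  (1,3): δ = 60.64°  ·
  (1,4): δ = 15.34°  ✓
  (1,5): δ = 77.78°  ·
  (2,3): δ = 119.16°  ·
  (2,4): δ = 43.18°  ✓
  (2,5): δ = 19.26°  ✓
  (3,4): δ = 104.02°  ·
  (3,5): δ = 41.58°  ✓
  (4,5): δ = 117.56°  ·
antipodal pairs: 5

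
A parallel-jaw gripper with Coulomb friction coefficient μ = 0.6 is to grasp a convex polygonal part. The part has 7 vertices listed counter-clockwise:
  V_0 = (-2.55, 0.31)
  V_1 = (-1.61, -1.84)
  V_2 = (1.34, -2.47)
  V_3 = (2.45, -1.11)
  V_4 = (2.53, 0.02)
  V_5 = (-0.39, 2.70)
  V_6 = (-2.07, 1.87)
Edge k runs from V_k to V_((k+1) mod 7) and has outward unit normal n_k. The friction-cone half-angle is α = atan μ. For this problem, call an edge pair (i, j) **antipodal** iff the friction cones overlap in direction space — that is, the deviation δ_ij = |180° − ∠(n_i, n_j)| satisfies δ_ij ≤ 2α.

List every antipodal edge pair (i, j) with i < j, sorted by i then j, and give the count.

count = 8; pairs: (0,3), (0,4), (1,4), (1,5), (2,5), (2,6), (3,5), (3,6)

α = atan 0.6 = 30.96°;  2α = 61.93°
n_0 = (-0.9163, -0.4006)
n_1 = (-0.2088, -0.9779)
n_2 = (+0.7747, -0.6323)
n_3 = (+0.9975, -0.0706)
n_4 = (+0.6762, +0.7367)
n_5 = (-0.4429, +0.8966)
n_6 = (-0.9558, +0.2941)
  (0,1): δ = 125.67°  ·
  (0,2): δ = 62.84°  ·
  (0,3): δ = 27.66°  ✓
  (0,4): δ = 23.84°  ✓
  (0,5): δ = 92.68°  ·
  (0,6): δ = 139.28°  ·
  (1,2): δ = 117.17°  ·
  (1,3): δ = 81.99°  ·
  (1,4): δ = 30.49°  ✓
  (1,5): δ = 38.35°  ✓
  (1,6): δ = 84.95°  ·
  (2,3): δ = 144.83°  ·
  (2,4): δ = 93.33°  ·
  (2,5): δ = 24.49°  ✓
  (2,6): δ = 22.12°  ✓
  (3,4): δ = 128.50°  ·
  (3,5): δ = 59.66°  ✓
  (3,6): δ = 13.05°  ✓
  (4,5): δ = 111.16°  ·
  (4,6): δ = 64.56°  ·
  (5,6): δ = 133.39°  ·
antipodal pairs: 8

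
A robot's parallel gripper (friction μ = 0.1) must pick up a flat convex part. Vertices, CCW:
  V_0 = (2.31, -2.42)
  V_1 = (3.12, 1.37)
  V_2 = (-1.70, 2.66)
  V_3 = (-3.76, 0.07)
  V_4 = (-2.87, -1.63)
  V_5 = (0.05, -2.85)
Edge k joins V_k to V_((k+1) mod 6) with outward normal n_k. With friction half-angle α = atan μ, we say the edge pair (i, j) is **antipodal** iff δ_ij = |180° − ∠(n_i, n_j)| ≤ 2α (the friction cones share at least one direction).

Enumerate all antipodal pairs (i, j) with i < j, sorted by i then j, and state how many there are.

α = atan 0.1 = 5.71°;  2α = 11.42°
n_0 = (+0.9779, -0.2090)
n_1 = (+0.2585, +0.9660)
n_2 = (-0.7826, +0.6225)
n_3 = (-0.8859, -0.4638)
n_4 = (-0.3855, -0.9227)
n_5 = (+0.1869, -0.9824)
  (0,1): δ = 92.92°  ·
  (0,2): δ = 26.43°  ·
  (0,3): δ = 39.70°  ·
  (0,4): δ = 79.39°  ·
  (0,5): δ = 112.84°  ·
  (1,2): δ = 113.51°  ·
  (1,3): δ = 47.38°  ·
  (1,4): δ = 7.69°  ✓
  (1,5): δ = 25.76°  ·
  (2,3): δ = 113.87°  ·
  (2,4): δ = 74.18°  ·
  (2,5): δ = 40.73°  ·
  (3,4): δ = 140.31°  ·
  (3,5): δ = 106.86°  ·
  (4,5): δ = 146.55°  ·
antipodal pairs: 1

count = 1; pairs: (1,4)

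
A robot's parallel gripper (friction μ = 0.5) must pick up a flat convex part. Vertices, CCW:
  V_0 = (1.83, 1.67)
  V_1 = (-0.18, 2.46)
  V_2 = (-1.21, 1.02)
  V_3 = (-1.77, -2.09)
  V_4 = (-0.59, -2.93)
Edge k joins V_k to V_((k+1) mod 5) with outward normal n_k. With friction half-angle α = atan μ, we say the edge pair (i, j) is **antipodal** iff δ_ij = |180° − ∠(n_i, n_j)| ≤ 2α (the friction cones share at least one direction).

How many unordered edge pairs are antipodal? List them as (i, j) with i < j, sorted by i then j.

α = atan 0.5 = 26.57°;  2α = 53.13°
n_0 = (+0.3658, +0.9307)
n_1 = (-0.8134, +0.5818)
n_2 = (-0.9842, +0.1772)
n_3 = (-0.5799, -0.8147)
n_4 = (+0.8850, -0.4656)
  (0,1): δ = 104.12°  ·
  (0,2): δ = 78.75°  ·
  (0,3): δ = 13.99°  ✓
  (0,4): δ = 83.71°  ·
  (1,2): δ = 154.63°  ·
  (1,3): δ = 89.87°  ·
  (1,4): δ = 7.83°  ✓
  (2,3): δ = 115.24°  ·
  (2,4): δ = 17.54°  ✓
  (3,4): δ = 82.30°  ·
antipodal pairs: 3

count = 3; pairs: (0,3), (1,4), (2,4)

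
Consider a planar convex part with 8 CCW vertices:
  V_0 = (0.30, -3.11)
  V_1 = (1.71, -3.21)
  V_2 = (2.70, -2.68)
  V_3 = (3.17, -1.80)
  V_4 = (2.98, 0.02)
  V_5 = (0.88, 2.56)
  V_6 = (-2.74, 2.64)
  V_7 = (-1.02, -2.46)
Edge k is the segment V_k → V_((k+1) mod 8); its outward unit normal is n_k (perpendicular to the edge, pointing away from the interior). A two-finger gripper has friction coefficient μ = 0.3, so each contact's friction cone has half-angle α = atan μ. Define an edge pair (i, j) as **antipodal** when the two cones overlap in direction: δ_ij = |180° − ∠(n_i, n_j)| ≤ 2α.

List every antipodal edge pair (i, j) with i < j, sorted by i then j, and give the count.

count = 6; pairs: (0,5), (1,5), (3,6), (4,6), (4,7), (5,7)

α = atan 0.3 = 16.70°;  2α = 33.40°
n_0 = (-0.0707, -0.9975)
n_1 = (+0.4720, -0.8816)
n_2 = (+0.8821, -0.4711)
n_3 = (+0.9946, +0.1038)
n_4 = (+0.7707, +0.6372)
n_5 = (+0.0221, +0.9998)
n_6 = (-0.9476, -0.3196)
n_7 = (-0.4418, -0.8971)
  (0,1): δ = 147.78°  ·
  (0,2): δ = 114.05°  ·
  (0,3): δ = 79.98°  ·
  (0,4): δ = 46.36°  ·
  (0,5): δ = 2.79°  ✓
  (0,6): δ = 112.69°  ·
  (0,7): δ = 157.84°  ·
  (1,2): δ = 146.27°  ·
  (1,3): δ = 112.20°  ·
  (1,4): δ = 78.58°  ·
  (1,5): δ = 29.43°  ✓
  (1,6): δ = 80.47°  ·
  (1,7): δ = 125.62°  ·
  (2,3): δ = 145.93°  ·
  (2,4): δ = 112.31°  ·
  (2,5): δ = 63.16°  ·
  (2,6): δ = 46.74°  ·
  (2,7): δ = 91.89°  ·
  (3,4): δ = 146.38°  ·
  (3,5): δ = 97.23°  ·
  (3,6): δ = 12.68°  ✓
  (3,7): δ = 57.82°  ·
  (4,5): δ = 130.85°  ·
  (4,6): δ = 20.95°  ✓
  (4,7): δ = 24.20°  ✓
  (5,6): δ = 70.10°  ·
  (5,7): δ = 24.95°  ✓
  (6,7): δ = 134.85°  ·
antipodal pairs: 6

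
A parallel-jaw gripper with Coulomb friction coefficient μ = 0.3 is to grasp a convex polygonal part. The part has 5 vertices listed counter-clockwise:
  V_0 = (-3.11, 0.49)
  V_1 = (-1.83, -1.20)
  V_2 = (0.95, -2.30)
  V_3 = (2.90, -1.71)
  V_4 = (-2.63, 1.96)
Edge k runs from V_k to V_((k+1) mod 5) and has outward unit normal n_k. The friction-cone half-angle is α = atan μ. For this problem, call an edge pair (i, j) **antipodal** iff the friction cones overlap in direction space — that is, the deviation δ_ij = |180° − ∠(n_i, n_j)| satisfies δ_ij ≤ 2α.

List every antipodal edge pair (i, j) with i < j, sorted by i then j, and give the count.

α = atan 0.3 = 16.70°;  2α = 33.40°
n_0 = (-0.7972, -0.6038)
n_1 = (-0.3679, -0.9299)
n_2 = (+0.2896, -0.9571)
n_3 = (+0.5530, +0.8332)
n_4 = (-0.9506, +0.3104)
  (0,1): δ = 148.73°  ·
  (0,2): δ = 110.31°  ·
  (0,3): δ = 19.29°  ✓
  (0,4): δ = 124.78°  ·
  (1,2): δ = 141.58°  ·
  (1,3): δ = 11.98°  ✓
  (1,4): δ = 93.50°  ·
  (2,3): δ = 50.40°  ·
  (2,4): δ = 55.08°  ·
  (3,4): δ = 74.51°  ·
antipodal pairs: 2

count = 2; pairs: (0,3), (1,3)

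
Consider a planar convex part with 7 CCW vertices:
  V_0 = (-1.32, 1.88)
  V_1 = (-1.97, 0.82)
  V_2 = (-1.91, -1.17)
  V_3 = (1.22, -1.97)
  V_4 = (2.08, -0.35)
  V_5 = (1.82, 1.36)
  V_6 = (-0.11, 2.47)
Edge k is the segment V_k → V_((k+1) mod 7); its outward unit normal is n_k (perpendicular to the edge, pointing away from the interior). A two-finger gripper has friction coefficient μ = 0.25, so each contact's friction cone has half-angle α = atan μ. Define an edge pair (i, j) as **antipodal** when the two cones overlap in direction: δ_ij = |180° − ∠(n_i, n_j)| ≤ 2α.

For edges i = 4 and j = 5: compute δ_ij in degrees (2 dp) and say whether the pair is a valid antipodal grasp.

α = atan 0.25 = 14.04°;  2α = 28.07°
edge 4: e_4 = (-0.26, +1.71);  n_4 = (+0.9886, +0.1503)
edge 5: e_5 = (-1.93, +1.11);  n_5 = (+0.4986, +0.8669)
∠(n_4, n_5) = 51.45°
δ = |180° − 51.45°| = 128.55°
128.55° > 2α = 28.07°  →  invalid

δ = 128.55°, invalid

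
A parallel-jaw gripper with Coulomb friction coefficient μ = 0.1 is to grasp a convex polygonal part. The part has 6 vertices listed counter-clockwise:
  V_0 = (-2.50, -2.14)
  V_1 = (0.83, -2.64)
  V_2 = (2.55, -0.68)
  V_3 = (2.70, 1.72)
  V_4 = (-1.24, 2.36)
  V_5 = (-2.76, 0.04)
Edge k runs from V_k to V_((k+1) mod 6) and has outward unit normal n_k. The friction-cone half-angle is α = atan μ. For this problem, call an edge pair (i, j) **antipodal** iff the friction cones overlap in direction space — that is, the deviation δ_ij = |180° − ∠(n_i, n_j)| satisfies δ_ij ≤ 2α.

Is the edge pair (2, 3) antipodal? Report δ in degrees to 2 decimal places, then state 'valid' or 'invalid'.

α = atan 0.1 = 5.71°;  2α = 11.42°
edge 2: e_2 = (+0.15, +2.40);  n_2 = (+0.9981, -0.0624)
edge 3: e_3 = (-3.94, +0.64);  n_3 = (+0.1603, +0.9871)
∠(n_2, n_3) = 84.35°
δ = |180° − 84.35°| = 95.65°
95.65° > 2α = 11.42°  →  invalid

δ = 95.65°, invalid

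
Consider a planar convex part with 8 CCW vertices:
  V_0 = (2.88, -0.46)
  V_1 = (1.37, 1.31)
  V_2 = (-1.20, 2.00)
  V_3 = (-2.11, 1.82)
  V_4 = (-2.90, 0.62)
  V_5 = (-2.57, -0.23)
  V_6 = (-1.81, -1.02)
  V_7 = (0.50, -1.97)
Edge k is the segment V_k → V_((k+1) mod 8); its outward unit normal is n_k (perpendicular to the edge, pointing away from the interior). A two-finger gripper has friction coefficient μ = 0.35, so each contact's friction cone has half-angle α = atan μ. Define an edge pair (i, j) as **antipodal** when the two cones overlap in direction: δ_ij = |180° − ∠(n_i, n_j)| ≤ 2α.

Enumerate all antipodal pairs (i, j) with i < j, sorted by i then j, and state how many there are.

α = atan 0.35 = 19.29°;  2α = 38.58°
n_0 = (+0.7608, +0.6490)
n_1 = (+0.2593, +0.9658)
n_2 = (-0.1940, +0.9810)
n_3 = (-0.8352, +0.5499)
n_4 = (-0.9322, -0.3619)
n_5 = (-0.7207, -0.6933)
n_6 = (-0.3803, -0.9248)
n_7 = (+0.5357, -0.8444)
  (0,1): δ = 145.50°  ·
  (0,2): δ = 119.28°  ·
  (0,3): δ = 73.83°  ·
  (0,4): δ = 19.25°  ✓
  (0,5): δ = 3.42°  ✓
  (0,6): δ = 27.18°  ✓
  (0,7): δ = 81.93°  ·
  (1,2): δ = 153.78°  ·
  (1,3): δ = 108.33°  ·
  (1,4): δ = 53.75°  ·
  (1,5): δ = 31.08°  ✓
  (1,6): δ = 7.33°  ✓
  (1,7): δ = 47.42°  ·
  (2,3): δ = 134.55°  ·
  (2,4): δ = 79.97°  ·
  (2,5): δ = 57.30°  ·
  (2,6): δ = 33.54°  ✓
  (2,7): δ = 21.20°  ✓
  (3,4): δ = 125.42°  ·
  (3,5): δ = 102.75°  ·
  (3,6): δ = 79.00°  ·
  (3,7): δ = 24.25°  ✓
  (4,5): δ = 157.33°  ·
  (4,6): δ = 133.57°  ·
  (4,7): δ = 78.82°  ·
  (5,6): δ = 156.25°  ·
  (5,7): δ = 101.50°  ·
  (6,7): δ = 125.25°  ·
antipodal pairs: 8

count = 8; pairs: (0,4), (0,5), (0,6), (1,5), (1,6), (2,6), (2,7), (3,7)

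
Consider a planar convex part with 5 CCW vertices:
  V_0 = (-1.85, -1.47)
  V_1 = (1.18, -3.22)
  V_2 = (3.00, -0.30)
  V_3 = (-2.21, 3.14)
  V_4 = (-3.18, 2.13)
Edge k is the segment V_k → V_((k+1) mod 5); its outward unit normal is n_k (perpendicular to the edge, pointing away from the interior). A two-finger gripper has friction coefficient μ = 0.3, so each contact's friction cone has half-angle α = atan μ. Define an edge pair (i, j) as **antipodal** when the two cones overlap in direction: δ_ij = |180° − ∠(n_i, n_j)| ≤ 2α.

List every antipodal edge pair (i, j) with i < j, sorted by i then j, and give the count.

count = 2; pairs: (0,2), (1,3)

α = atan 0.3 = 16.70°;  2α = 33.40°
n_0 = (-0.5001, -0.8659)
n_1 = (+0.8487, -0.5290)
n_2 = (+0.5510, +0.8345)
n_3 = (-0.7212, +0.6927)
n_4 = (-0.9380, -0.3466)
  (0,1): δ = 91.93°  ·
  (0,2): δ = 3.43°  ✓
  (0,3): δ = 76.17°  ·
  (0,4): δ = 140.29°  ·
  (1,2): δ = 91.50°  ·
  (1,3): δ = 11.91°  ✓
  (1,4): δ = 52.21°  ·
  (2,3): δ = 100.41°  ·
  (2,4): δ = 36.29°  ·
  (3,4): δ = 115.88°  ·
antipodal pairs: 2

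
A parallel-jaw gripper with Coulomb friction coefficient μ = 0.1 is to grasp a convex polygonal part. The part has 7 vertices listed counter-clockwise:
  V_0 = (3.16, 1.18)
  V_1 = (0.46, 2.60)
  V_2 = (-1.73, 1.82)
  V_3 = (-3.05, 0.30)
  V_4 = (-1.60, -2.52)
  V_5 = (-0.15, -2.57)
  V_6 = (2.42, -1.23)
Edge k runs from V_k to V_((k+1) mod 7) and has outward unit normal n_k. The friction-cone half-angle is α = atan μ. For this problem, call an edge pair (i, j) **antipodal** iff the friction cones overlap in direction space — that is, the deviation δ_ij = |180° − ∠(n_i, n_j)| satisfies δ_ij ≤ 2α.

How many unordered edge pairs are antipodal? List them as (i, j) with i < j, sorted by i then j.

α = atan 0.1 = 5.71°;  2α = 11.42°
n_0 = (+0.4655, +0.8851)
n_1 = (-0.3355, +0.9420)
n_2 = (-0.7550, +0.6557)
n_3 = (-0.8893, -0.4573)
n_4 = (-0.0345, -0.9994)
n_5 = (+0.4623, -0.8867)
n_6 = (+0.9560, -0.2935)
  (0,1): δ = 132.65°  ·
  (0,2): δ = 103.23°  ·
  (0,3): δ = 35.05°  ·
  (0,4): δ = 25.77°  ·
  (0,5): δ = 55.28°  ·
  (0,6): δ = 100.67°  ·
  (1,2): δ = 150.58°  ·
  (1,3): δ = 82.39°  ·
  (1,4): δ = 21.58°  ·
  (1,5): δ = 7.93°  ✓
  (1,6): δ = 53.33°  ·
  (2,3): δ = 111.82°  ·
  (2,4): δ = 51.00°  ·
  (2,5): δ = 21.49°  ·
  (2,6): δ = 23.90°  ·
  (3,4): δ = 119.19°  ·
  (3,5): δ = 89.67°  ·
  (3,6): δ = 44.28°  ·
  (4,5): δ = 150.49°  ·
  (4,6): δ = 105.09°  ·
  (5,6): δ = 134.61°  ·
antipodal pairs: 1

count = 1; pairs: (1,5)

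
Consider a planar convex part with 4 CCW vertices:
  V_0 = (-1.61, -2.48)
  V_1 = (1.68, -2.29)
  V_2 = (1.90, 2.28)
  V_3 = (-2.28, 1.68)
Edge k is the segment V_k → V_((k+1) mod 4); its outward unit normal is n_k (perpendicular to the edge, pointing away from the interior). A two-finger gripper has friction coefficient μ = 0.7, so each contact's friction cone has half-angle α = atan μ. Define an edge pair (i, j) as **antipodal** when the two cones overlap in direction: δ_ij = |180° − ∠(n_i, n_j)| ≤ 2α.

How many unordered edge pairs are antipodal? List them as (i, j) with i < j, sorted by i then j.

α = atan 0.7 = 34.99°;  2α = 69.98°
n_0 = (+0.0577, -0.9983)
n_1 = (+0.9988, -0.0481)
n_2 = (-0.1421, +0.9899)
n_3 = (-0.9873, -0.1590)
  (0,1): δ = 96.06°  ·
  (0,2): δ = 4.86°  ✓
  (0,3): δ = 95.84°  ·
  (1,2): δ = 79.08°  ·
  (1,3): δ = 11.91°  ✓
  (2,3): δ = 89.02°  ·
antipodal pairs: 2

count = 2; pairs: (0,2), (1,3)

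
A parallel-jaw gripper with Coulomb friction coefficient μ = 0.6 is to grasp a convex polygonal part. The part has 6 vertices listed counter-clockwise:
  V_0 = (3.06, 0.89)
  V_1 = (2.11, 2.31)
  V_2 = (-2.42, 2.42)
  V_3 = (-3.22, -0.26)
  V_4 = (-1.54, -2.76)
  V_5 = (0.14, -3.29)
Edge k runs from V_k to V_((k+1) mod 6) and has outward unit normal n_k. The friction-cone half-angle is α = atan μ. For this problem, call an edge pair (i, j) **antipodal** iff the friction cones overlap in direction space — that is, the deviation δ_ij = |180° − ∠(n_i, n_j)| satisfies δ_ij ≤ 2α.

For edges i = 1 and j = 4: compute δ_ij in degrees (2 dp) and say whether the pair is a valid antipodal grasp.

δ = 16.12°, valid

α = atan 0.6 = 30.96°;  2α = 61.93°
edge 1: e_1 = (-4.53, +0.11);  n_1 = (+0.0243, +0.9997)
edge 4: e_4 = (+1.68, -0.53);  n_4 = (-0.3009, -0.9537)
∠(n_1, n_4) = 163.88°
δ = |180° − 163.88°| = 16.12°
16.12° ≤ 2α = 61.93°  →  valid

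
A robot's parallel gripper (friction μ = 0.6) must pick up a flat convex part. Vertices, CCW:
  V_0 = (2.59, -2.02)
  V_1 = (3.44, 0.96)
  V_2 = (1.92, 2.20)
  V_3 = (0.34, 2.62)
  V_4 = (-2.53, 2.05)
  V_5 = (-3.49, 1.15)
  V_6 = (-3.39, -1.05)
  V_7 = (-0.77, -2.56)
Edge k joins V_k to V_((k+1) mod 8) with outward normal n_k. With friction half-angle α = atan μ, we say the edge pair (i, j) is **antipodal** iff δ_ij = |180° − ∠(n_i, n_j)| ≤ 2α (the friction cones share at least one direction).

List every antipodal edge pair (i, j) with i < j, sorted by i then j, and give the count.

α = atan 0.6 = 30.96°;  2α = 61.93°
n_0 = (+0.9616, -0.2743)
n_1 = (+0.6321, +0.7749)
n_2 = (+0.2569, +0.9664)
n_3 = (-0.1948, +0.9808)
n_4 = (-0.6839, +0.7295)
n_5 = (-0.9990, -0.0454)
n_6 = (-0.4993, -0.8664)
n_7 = (+0.1587, -0.9873)
  (0,1): δ = 113.29°  ·
  (0,2): δ = 88.97°  ·
  (0,3): δ = 62.85°  ·
  (0,4): δ = 30.93°  ✓
  (0,5): δ = 18.52°  ✓
  (0,6): δ = 75.96°  ·
  (0,7): δ = 115.05°  ·
  (1,2): δ = 155.68°  ·
  (1,3): δ = 129.56°  ·
  (1,4): δ = 97.64°  ·
  (1,5): δ = 48.19°  ✓
  (1,6): δ = 9.25°  ✓
  (1,7): δ = 48.34°  ✓
  (2,3): δ = 153.88°  ·
  (2,4): δ = 121.96°  ·
  (2,5): δ = 72.51°  ·
  (2,6): δ = 15.07°  ✓
  (2,7): δ = 24.02°  ✓
  (3,4): δ = 148.08°  ·
  (3,5): δ = 98.63°  ·
  (3,6): δ = 41.19°  ✓
  (3,7): δ = 2.10°  ✓
  (4,5): δ = 130.55°  ·
  (4,6): δ = 73.11°  ·
  (4,7): δ = 34.02°  ✓
  (5,6): δ = 122.56°  ·
  (5,7): δ = 83.47°  ·
  (6,7): δ = 140.91°  ·
antipodal pairs: 10

count = 10; pairs: (0,4), (0,5), (1,5), (1,6), (1,7), (2,6), (2,7), (3,6), (3,7), (4,7)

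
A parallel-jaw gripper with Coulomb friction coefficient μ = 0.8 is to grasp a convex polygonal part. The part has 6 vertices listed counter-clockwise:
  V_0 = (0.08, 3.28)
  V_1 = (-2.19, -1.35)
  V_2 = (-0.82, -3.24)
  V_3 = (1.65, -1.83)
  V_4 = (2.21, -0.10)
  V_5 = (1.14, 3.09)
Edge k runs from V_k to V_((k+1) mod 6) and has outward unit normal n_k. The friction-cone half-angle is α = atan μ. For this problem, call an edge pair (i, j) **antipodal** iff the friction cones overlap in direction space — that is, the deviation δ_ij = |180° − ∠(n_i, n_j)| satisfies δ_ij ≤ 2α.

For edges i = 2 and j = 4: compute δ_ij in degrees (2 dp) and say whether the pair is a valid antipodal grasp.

δ = 101.18°, invalid

α = atan 0.8 = 38.66°;  2α = 77.32°
edge 2: e_2 = (+2.47, +1.41);  n_2 = (+0.4958, -0.8685)
edge 4: e_4 = (-1.07, +3.19);  n_4 = (+0.9481, +0.3180)
∠(n_2, n_4) = 78.82°
δ = |180° − 78.82°| = 101.18°
101.18° > 2α = 77.32°  →  invalid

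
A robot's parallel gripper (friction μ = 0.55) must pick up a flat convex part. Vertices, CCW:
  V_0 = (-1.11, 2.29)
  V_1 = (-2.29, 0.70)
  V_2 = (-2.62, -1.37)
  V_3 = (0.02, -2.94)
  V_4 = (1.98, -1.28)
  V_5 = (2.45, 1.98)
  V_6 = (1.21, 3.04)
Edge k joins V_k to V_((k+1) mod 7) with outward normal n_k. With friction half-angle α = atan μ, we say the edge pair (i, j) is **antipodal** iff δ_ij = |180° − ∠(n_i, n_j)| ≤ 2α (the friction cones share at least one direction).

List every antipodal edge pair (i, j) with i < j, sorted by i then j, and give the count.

α = atan 0.55 = 28.81°;  2α = 57.62°
n_0 = (-0.8030, +0.5960)
n_1 = (-0.9875, +0.1574)
n_2 = (-0.5111, -0.8595)
n_3 = (+0.6463, -0.7631)
n_4 = (+0.9898, -0.1427)
n_5 = (+0.6498, +0.7601)
n_6 = (-0.3076, +0.9515)
  (0,1): δ = 152.48°  ·
  (0,2): δ = 84.16°  ·
  (0,3): δ = 13.16°  ✓
  (0,4): δ = 28.38°  ✓
  (0,5): δ = 86.06°  ·
  (0,6): δ = 144.50°  ·
  (1,2): δ = 111.68°  ·
  (1,3): δ = 40.68°  ✓
  (1,4): δ = 0.85°  ✓
  (1,5): δ = 58.53°  ·
  (1,6): δ = 116.97°  ·
  (2,3): δ = 109.00°  ·
  (2,4): δ = 67.46°  ·
  (2,5): δ = 9.79°  ✓
  (2,6): δ = 48.65°  ✓
  (3,4): δ = 138.47°  ·
  (3,5): δ = 80.79°  ·
  (3,6): δ = 22.35°  ✓
  (4,5): δ = 122.32°  ·
  (4,6): δ = 63.88°  ·
  (5,6): δ = 121.56°  ·
antipodal pairs: 7

count = 7; pairs: (0,3), (0,4), (1,3), (1,4), (2,5), (2,6), (3,6)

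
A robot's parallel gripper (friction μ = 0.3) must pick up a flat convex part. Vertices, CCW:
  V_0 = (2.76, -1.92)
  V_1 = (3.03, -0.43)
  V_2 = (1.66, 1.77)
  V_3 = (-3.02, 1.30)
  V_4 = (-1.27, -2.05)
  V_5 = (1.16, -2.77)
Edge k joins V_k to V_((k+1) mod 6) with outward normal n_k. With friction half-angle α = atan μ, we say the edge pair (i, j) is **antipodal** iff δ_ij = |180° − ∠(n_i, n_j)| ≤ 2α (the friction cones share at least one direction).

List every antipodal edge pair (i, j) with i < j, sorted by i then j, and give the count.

count = 3; pairs: (1,3), (2,4), (2,5)

α = atan 0.3 = 16.70°;  2α = 33.40°
n_0 = (+0.9840, -0.1783)
n_1 = (+0.8489, +0.5286)
n_2 = (-0.0999, +0.9950)
n_3 = (-0.8863, -0.4630)
n_4 = (-0.2841, -0.9588)
n_5 = (+0.4692, -0.8831)
  (0,1): δ = 137.82°  ·
  (0,2): δ = 73.99°  ·
  (0,3): δ = 37.85°  ·
  (0,4): δ = 83.77°  ·
  (0,5): δ = 128.25°  ·
  (1,2): δ = 116.18°  ·
  (1,3): δ = 4.33°  ✓
  (1,4): δ = 41.58°  ·
  (1,5): δ = 86.07°  ·
  (2,3): δ = 68.15°  ·
  (2,4): δ = 22.24°  ✓
  (2,5): δ = 22.24°  ✓
  (3,4): δ = 134.09°  ·
  (3,5): δ = 89.60°  ·
  (4,5): δ = 135.52°  ·
antipodal pairs: 3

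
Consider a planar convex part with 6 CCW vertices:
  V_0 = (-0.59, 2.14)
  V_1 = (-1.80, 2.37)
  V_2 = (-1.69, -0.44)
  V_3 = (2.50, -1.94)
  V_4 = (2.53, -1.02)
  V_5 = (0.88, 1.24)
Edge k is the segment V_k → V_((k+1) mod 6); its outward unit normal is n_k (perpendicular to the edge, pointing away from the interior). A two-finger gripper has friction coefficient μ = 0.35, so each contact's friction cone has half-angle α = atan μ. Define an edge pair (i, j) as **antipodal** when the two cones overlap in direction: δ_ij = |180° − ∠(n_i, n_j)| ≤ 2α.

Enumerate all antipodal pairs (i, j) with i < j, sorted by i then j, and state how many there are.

α = atan 0.35 = 19.29°;  2α = 38.58°
n_0 = (+0.1867, +0.9824)
n_1 = (-0.9992, -0.0391)
n_2 = (-0.3370, -0.9415)
n_3 = (+0.9995, -0.0326)
n_4 = (+0.8077, +0.5897)
n_5 = (+0.5222, +0.8529)
  (0,1): δ = 77.00°  ·
  (0,2): δ = 8.93°  ✓
  (0,3): δ = 98.89°  ·
  (0,4): δ = 136.90°  ·
  (0,5): δ = 159.29°  ·
  (1,2): δ = 111.94°  ·
  (1,3): δ = 4.11°  ✓
  (1,4): δ = 33.89°  ✓
  (1,5): δ = 56.28°  ·
  (2,3): δ = 72.17°  ·
  (2,4): δ = 34.17°  ✓
  (2,5): δ = 11.78°  ✓
  (3,4): δ = 142.00°  ·
  (3,5): δ = 119.61°  ·
  (4,5): δ = 157.61°  ·
antipodal pairs: 5

count = 5; pairs: (0,2), (1,3), (1,4), (2,4), (2,5)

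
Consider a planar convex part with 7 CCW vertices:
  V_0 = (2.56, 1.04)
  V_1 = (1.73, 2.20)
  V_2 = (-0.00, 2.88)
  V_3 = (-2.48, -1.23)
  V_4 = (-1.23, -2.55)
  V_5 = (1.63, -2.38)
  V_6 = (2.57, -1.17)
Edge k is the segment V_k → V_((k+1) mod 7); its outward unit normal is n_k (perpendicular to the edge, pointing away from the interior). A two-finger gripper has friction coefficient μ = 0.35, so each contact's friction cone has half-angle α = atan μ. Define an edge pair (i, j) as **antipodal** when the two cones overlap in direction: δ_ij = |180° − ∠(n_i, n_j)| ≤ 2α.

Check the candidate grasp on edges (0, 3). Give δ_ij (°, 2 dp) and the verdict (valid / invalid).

α = atan 0.35 = 19.29°;  2α = 38.58°
edge 0: e_0 = (-0.83, +1.16);  n_0 = (+0.8133, +0.5819)
edge 3: e_3 = (+1.25, -1.32);  n_3 = (-0.7261, -0.6876)
∠(n_0, n_3) = 172.14°
δ = |180° − 172.14°| = 7.86°
7.86° ≤ 2α = 38.58°  →  valid

δ = 7.86°, valid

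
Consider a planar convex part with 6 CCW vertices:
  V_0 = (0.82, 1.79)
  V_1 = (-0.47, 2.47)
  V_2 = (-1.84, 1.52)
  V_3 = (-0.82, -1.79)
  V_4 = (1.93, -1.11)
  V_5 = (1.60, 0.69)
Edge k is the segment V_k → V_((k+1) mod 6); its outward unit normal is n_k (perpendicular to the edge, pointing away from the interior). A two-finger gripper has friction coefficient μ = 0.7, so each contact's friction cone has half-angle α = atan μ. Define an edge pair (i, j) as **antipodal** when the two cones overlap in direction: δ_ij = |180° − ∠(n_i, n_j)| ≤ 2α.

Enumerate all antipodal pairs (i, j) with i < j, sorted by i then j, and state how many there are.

α = atan 0.7 = 34.99°;  2α = 69.98°
n_0 = (+0.4663, +0.8846)
n_1 = (-0.5698, +0.8218)
n_2 = (-0.9557, -0.2945)
n_3 = (+0.2400, -0.9708)
n_4 = (+0.9836, +0.1803)
n_5 = (+0.8157, +0.5784)
  (0,1): δ = 117.47°  ·
  (0,2): δ = 45.08°  ✓
  (0,3): δ = 41.68°  ✓
  (0,4): δ = 128.18°  ·
  (0,5): δ = 153.14°  ·
  (1,2): δ = 107.61°  ·
  (1,3): δ = 20.85°  ✓
  (1,4): δ = 65.65°  ✓
  (1,5): δ = 90.60°  ·
  (2,3): δ = 93.24°  ·
  (2,4): δ = 6.74°  ✓
  (2,5): δ = 18.21°  ✓
  (3,4): δ = 93.50°  ·
  (3,5): δ = 68.55°  ✓
  (4,5): δ = 155.05°  ·
antipodal pairs: 7

count = 7; pairs: (0,2), (0,3), (1,3), (1,4), (2,4), (2,5), (3,5)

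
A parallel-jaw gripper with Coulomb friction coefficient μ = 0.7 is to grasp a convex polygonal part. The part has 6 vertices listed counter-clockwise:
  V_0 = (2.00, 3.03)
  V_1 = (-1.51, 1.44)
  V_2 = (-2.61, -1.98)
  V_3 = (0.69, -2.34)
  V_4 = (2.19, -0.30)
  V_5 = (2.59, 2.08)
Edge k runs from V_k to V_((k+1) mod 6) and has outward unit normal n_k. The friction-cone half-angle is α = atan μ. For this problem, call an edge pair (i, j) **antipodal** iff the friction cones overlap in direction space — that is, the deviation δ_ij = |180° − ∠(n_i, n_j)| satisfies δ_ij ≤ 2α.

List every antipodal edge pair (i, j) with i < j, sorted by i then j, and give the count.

count = 7; pairs: (0,2), (0,3), (0,4), (1,3), (1,4), (1,5), (2,5)

α = atan 0.7 = 34.99°;  2α = 69.98°
n_0 = (-0.4126, +0.9109)
n_1 = (-0.9520, +0.3062)
n_2 = (-0.1084, -0.9941)
n_3 = (+0.8057, -0.5924)
n_4 = (+0.9862, -0.1657)
n_5 = (+0.8495, +0.5276)
  (0,1): δ = 132.20°  ·
  (0,2): δ = 30.60°  ✓
  (0,3): δ = 29.30°  ✓
  (0,4): δ = 56.09°  ✓
  (0,5): δ = 97.47°  ·
  (1,2): δ = 78.40°  ·
  (1,3): δ = 18.50°  ✓
  (1,4): δ = 8.29°  ✓
  (1,5): δ = 49.67°  ✓
  (2,3): δ = 120.10°  ·
  (2,4): δ = 93.31°  ·
  (2,5): δ = 51.93°  ✓
  (3,4): δ = 153.21°  ·
  (3,5): δ = 111.83°  ·
  (4,5): δ = 138.62°  ·
antipodal pairs: 7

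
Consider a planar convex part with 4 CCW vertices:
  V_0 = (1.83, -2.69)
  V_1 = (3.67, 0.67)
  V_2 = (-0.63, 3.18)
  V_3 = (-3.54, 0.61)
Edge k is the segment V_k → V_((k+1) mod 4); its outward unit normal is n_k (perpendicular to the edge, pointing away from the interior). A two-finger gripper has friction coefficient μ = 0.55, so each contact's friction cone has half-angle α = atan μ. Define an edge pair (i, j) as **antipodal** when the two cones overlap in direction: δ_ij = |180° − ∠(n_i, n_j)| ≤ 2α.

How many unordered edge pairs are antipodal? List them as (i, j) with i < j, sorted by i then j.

count = 2; pairs: (0,2), (1,3)

α = atan 0.55 = 28.81°;  2α = 57.62°
n_0 = (+0.8771, -0.4803)
n_1 = (+0.5041, +0.8636)
n_2 = (-0.6620, +0.7495)
n_3 = (-0.5236, -0.8520)
  (0,1): δ = 91.57°  ·
  (0,2): δ = 19.84°  ✓
  (0,3): δ = 87.13°  ·
  (1,2): δ = 108.28°  ·
  (1,3): δ = 1.30°  ✓
  (2,3): δ = 73.02°  ·
antipodal pairs: 2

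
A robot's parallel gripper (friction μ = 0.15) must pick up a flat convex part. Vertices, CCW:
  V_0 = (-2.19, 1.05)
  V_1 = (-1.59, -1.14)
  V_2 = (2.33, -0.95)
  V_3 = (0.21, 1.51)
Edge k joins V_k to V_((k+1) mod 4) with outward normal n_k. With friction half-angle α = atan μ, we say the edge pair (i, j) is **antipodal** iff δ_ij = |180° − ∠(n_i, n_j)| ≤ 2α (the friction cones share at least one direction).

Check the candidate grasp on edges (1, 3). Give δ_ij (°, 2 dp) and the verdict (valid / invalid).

α = atan 0.15 = 8.53°;  2α = 17.06°
edge 1: e_1 = (+3.92, +0.19);  n_1 = (+0.0484, -0.9988)
edge 3: e_3 = (-2.40, -0.46);  n_3 = (-0.1882, +0.9821)
∠(n_1, n_3) = 171.92°
δ = |180° − 171.92°| = 8.08°
8.08° ≤ 2α = 17.06°  →  valid

δ = 8.08°, valid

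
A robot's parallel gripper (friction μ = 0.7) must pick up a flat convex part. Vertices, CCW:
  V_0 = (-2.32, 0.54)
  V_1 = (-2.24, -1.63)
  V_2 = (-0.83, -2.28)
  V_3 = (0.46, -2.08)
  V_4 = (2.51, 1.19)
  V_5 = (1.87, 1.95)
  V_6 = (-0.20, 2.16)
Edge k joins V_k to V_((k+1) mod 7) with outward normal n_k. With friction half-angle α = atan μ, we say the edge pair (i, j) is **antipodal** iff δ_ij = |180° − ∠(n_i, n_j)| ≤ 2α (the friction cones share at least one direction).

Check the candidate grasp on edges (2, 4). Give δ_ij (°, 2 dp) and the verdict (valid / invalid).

α = atan 0.7 = 34.99°;  2α = 69.98°
edge 2: e_2 = (+1.29, +0.20);  n_2 = (+0.1532, -0.9882)
edge 4: e_4 = (-0.64, +0.76);  n_4 = (+0.7649, +0.6441)
∠(n_2, n_4) = 121.29°
δ = |180° − 121.29°| = 58.71°
58.71° ≤ 2α = 69.98°  →  valid

δ = 58.71°, valid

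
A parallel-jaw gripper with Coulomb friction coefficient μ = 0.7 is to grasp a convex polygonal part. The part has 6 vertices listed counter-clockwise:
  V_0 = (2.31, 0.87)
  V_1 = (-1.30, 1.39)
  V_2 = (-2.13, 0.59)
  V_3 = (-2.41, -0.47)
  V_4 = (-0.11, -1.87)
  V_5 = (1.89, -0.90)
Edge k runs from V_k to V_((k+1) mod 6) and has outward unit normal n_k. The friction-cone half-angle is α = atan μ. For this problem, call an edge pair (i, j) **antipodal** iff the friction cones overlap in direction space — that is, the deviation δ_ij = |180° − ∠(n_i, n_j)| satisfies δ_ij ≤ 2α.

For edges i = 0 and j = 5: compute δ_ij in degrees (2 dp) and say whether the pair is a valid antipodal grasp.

δ = 84.85°, invalid

α = atan 0.7 = 34.99°;  2α = 69.98°
edge 0: e_0 = (-3.61, +0.52);  n_0 = (+0.1426, +0.9898)
edge 5: e_5 = (+0.42, +1.77);  n_5 = (+0.9730, -0.2309)
∠(n_0, n_5) = 95.15°
δ = |180° − 95.15°| = 84.85°
84.85° > 2α = 69.98°  →  invalid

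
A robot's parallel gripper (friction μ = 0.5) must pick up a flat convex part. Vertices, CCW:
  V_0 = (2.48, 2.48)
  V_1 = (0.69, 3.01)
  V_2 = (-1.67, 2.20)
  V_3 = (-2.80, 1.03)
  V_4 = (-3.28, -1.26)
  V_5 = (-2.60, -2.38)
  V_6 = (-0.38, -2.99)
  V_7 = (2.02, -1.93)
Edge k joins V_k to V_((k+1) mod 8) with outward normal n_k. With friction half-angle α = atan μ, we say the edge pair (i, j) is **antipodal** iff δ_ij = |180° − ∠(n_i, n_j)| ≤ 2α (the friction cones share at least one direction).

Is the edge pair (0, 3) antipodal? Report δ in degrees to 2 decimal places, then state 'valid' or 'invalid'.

α = atan 0.5 = 26.57°;  2α = 53.13°
edge 0: e_0 = (-1.79, +0.53);  n_0 = (+0.2839, +0.9589)
edge 3: e_3 = (-0.48, -2.29);  n_3 = (-0.9787, +0.2051)
∠(n_0, n_3) = 94.66°
δ = |180° − 94.66°| = 85.34°
85.34° > 2α = 53.13°  →  invalid

δ = 85.34°, invalid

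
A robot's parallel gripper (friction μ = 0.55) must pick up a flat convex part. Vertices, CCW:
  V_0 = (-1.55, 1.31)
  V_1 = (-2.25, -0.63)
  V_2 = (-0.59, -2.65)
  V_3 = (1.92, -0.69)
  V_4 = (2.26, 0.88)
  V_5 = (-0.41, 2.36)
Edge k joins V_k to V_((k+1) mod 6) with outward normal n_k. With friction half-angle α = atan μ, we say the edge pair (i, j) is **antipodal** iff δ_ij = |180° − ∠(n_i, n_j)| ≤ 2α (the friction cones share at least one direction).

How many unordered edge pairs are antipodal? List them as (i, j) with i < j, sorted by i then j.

count = 6; pairs: (0,2), (0,3), (1,3), (1,4), (2,5), (3,5)

α = atan 0.55 = 28.81°;  2α = 57.62°
n_0 = (-0.9406, +0.3394)
n_1 = (-0.7726, -0.6349)
n_2 = (+0.6155, -0.7882)
n_3 = (+0.9773, -0.2117)
n_4 = (+0.4848, +0.8746)
n_5 = (-0.6775, +0.7355)
  (0,1): δ = 120.75°  ·
  (0,2): δ = 32.17°  ✓
  (0,3): δ = 7.62°  ✓
  (0,4): δ = 80.84°  ·
  (0,5): δ = 152.49°  ·
  (1,2): δ = 91.43°  ·
  (1,3): δ = 51.63°  ✓
  (1,4): δ = 21.59°  ✓
  (1,5): δ = 93.23°  ·
  (2,3): δ = 140.20°  ·
  (2,4): δ = 66.99°  ·
  (2,5): δ = 4.66°  ✓
  (3,4): δ = 106.78°  ·
  (3,5): δ = 35.13°  ✓
  (4,5): δ = 108.35°  ·
antipodal pairs: 6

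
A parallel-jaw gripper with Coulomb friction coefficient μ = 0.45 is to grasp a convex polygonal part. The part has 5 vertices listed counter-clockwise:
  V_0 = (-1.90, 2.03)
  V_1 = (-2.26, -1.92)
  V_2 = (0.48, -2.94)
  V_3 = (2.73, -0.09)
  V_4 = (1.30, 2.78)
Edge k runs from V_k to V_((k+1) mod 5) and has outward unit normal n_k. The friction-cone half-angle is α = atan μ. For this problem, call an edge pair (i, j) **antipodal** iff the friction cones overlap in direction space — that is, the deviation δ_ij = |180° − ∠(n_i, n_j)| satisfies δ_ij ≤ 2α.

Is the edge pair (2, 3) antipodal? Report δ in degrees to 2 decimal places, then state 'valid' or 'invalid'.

α = atan 0.45 = 24.23°;  2α = 48.46°
edge 2: e_2 = (+2.25, +2.85);  n_2 = (+0.7849, -0.6196)
edge 3: e_3 = (-1.43, +2.87);  n_3 = (+0.8951, +0.4460)
∠(n_2, n_3) = 64.78°
δ = |180° − 64.78°| = 115.22°
115.22° > 2α = 48.46°  →  invalid

δ = 115.22°, invalid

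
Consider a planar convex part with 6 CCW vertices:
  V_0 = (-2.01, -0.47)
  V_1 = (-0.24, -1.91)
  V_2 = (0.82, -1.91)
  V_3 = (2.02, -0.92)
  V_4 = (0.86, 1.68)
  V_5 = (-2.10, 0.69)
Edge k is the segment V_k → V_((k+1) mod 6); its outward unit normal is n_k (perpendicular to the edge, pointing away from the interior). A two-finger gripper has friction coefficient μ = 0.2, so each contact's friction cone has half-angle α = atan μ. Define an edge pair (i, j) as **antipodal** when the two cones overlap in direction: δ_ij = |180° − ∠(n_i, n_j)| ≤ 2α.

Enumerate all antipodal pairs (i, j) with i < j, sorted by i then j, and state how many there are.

α = atan 0.2 = 11.31°;  2α = 22.62°
n_0 = (-0.6311, -0.7757)
n_1 = (+0.0000, -1.0000)
n_2 = (+0.6364, -0.7714)
n_3 = (+0.9132, +0.4074)
n_4 = (-0.3172, +0.9484)
n_5 = (-0.9970, -0.0774)
  (0,1): δ = 140.87°  ·
  (0,2): δ = 101.35°  ·
  (0,3): δ = 26.83°  ·
  (0,4): δ = 57.62°  ·
  (0,5): δ = 133.57°  ·
  (1,2): δ = 140.48°  ·
  (1,3): δ = 65.96°  ·
  (1,4): δ = 18.49°  ✓
  (1,5): δ = 94.44°  ·
  (2,3): δ = 105.48°  ·
  (2,4): δ = 21.03°  ✓
  (2,5): δ = 54.91°  ·
  (3,4): δ = 95.55°  ·
  (3,5): δ = 19.61°  ✓
  (4,5): δ = 104.06°  ·
antipodal pairs: 3

count = 3; pairs: (1,4), (2,4), (3,5)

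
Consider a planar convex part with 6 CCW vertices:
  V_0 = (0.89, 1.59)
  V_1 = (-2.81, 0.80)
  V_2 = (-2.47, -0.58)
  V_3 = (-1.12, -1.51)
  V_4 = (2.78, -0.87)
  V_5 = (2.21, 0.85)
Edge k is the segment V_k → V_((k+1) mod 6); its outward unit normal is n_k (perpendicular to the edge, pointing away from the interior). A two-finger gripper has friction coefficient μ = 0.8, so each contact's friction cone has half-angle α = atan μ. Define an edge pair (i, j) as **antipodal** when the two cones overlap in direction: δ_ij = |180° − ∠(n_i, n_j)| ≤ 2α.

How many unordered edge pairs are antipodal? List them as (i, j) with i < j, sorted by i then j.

count = 7; pairs: (0,2), (0,3), (1,4), (1,5), (2,4), (2,5), (3,5)

α = atan 0.8 = 38.66°;  2α = 77.32°
n_0 = (-0.2088, +0.9780)
n_1 = (-0.9710, -0.2392)
n_2 = (-0.5673, -0.8235)
n_3 = (+0.1619, -0.9868)
n_4 = (+0.9492, +0.3146)
n_5 = (+0.4890, +0.8723)
  (0,1): δ = 88.21°  ·
  (0,2): δ = 46.61°  ✓
  (0,3): δ = 2.73°  ✓
  (0,4): δ = 96.28°  ·
  (0,5): δ = 138.67°  ·
  (1,2): δ = 138.40°  ·
  (1,3): δ = 94.52°  ·
  (1,4): δ = 4.49°  ✓
  (1,5): δ = 46.88°  ✓
  (2,3): δ = 136.12°  ·
  (2,4): δ = 37.10°  ✓
  (2,5): δ = 5.29°  ✓
  (3,4): δ = 80.98°  ·
  (3,5): δ = 38.59°  ✓
  (4,5): δ = 137.61°  ·
antipodal pairs: 7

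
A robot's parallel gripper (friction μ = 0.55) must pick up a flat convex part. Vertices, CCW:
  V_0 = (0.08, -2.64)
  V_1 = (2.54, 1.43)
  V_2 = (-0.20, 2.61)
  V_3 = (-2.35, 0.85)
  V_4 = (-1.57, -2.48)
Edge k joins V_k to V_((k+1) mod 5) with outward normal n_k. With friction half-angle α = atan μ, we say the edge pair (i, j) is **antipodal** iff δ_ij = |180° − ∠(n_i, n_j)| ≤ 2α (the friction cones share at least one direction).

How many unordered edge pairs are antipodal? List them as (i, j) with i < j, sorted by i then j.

α = atan 0.55 = 28.81°;  2α = 57.62°
n_0 = (+0.8558, -0.5173)
n_1 = (+0.3955, +0.9185)
n_2 = (-0.6334, +0.7738)
n_3 = (-0.9736, -0.2281)
n_4 = (-0.0965, -0.9953)
  (0,1): δ = 82.15°  ·
  (0,2): δ = 19.55°  ✓
  (0,3): δ = 44.33°  ✓
  (0,4): δ = 115.61°  ·
  (1,2): δ = 117.40°  ·
  (1,3): δ = 53.52°  ✓
  (1,4): δ = 17.76°  ✓
  (2,3): δ = 116.12°  ·
  (2,4): δ = 44.84°  ✓
  (3,4): δ = 108.72°  ·
antipodal pairs: 5

count = 5; pairs: (0,2), (0,3), (1,3), (1,4), (2,4)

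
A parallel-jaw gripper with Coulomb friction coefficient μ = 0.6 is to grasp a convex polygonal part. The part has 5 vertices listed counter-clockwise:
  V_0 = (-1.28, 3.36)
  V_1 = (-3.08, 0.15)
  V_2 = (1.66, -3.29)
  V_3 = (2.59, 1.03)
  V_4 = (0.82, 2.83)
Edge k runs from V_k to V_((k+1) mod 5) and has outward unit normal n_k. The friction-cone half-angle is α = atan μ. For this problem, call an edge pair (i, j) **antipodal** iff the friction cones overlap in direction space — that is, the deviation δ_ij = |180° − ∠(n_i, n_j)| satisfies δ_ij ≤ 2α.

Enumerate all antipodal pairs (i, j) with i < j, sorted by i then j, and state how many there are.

α = atan 0.6 = 30.96°;  2α = 61.93°
n_0 = (-0.8722, +0.4891)
n_1 = (-0.5874, -0.8093)
n_2 = (+0.9776, -0.2105)
n_3 = (+0.7130, +0.7011)
n_4 = (+0.2447, +0.9696)
  (0,1): δ = 96.69°  ·
  (0,2): δ = 17.13°  ✓
  (0,3): δ = 73.80°  ·
  (0,4): δ = 105.12°  ·
  (1,2): δ = 66.18°  ·
  (1,3): δ = 9.51°  ✓
  (1,4): δ = 21.81°  ✓
  (2,3): δ = 123.33°  ·
  (2,4): δ = 92.02°  ·
  (3,4): δ = 148.68°  ·
antipodal pairs: 3

count = 3; pairs: (0,2), (1,3), (1,4)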